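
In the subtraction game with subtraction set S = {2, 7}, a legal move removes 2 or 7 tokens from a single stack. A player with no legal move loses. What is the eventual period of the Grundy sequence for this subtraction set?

n :  0  1  2  3  4  5  6  7  8  9 10 11 12 13 14 15 16 17 18 19
G :  0  0  1  1  0  0  1  1  2  0  0  1  1  0  0  1  1  2  0  0
G(n+9) = G(n) holds for n = 0,…,6 (a full window of length max(S) = 7), so the sequence is purely periodic with period 9.

9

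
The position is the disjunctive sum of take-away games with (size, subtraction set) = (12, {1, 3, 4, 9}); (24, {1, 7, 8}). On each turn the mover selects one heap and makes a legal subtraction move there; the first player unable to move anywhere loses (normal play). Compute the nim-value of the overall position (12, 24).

3

Heap A, S = {1, 3, 4, 9}:
n :  0  1  2  3  4  5  6  7  8  9 10 11 12
G :  0  1  0  1  2  3  2  0  1  4  3  2  0
G_A(12) = 0.
Heap B, S = {1, 7, 8}:
G(0) = 0
G(1) = mex{0} = 1
G(2) = mex{1} = 0
G(3) = mex{0} = 1
G(4) = mex{1} = 0
G(5) = mex{0} = 1
G(6) = mex{1} = 0
G(7) = mex{0,0} = 1
G(8) = mex{1,1,0} = 2
G(9) = mex{2,0,1} = 3
G(10) = mex{3,1,0} = 2
G(11) = mex{2,0,1} = 3
G(12) = mex{3,1,0} = 2
G(13) = mex{2,0,1} = 3
G(14) = mex{3,1,0} = 2
G(15) = mex{2,2,1} = 0
G(16) = mex{0,3,2} = 1
G(17) = mex{1,2,3} = 0
G(18) = mex{0,3,2} = 1
G(19) = mex{1,2,3} = 0
G(20) = mex{0,3,2} = 1
G(21) = mex{1,2,3} = 0
G(22) = mex{0,0,2} = 1
G(23) = mex{1,1,0} = 2
G(24) = mex{2,0,1} = 3
G_B(24) = 3.
Combined Grundy value = 0 ⊕ 3 = 3.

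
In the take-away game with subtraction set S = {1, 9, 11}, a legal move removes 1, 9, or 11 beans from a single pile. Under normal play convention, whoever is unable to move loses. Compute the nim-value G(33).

n :  0  1  2  3  4  5  6  7  8  9 10 11 12 13 14 15 16 17 18 19 20 21 22 23 24 25 26 27 28 29 30 31 32 33
G :  0  1  0  1  0  1  0  1  0  1  0  1  0  1  0  1  0  1  0  1  0  1  0  1  0  1  0  1  0  1  0  1  0  1

1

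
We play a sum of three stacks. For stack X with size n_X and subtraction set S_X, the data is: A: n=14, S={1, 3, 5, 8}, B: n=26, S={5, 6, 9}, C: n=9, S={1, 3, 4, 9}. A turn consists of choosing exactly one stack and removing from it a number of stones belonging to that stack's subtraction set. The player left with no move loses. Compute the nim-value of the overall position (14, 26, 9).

Stack A, S = {1, 3, 5, 8}:
n :  0  1  2  3  4  5  6  7  8  9 10 11 12 13 14
G :  0  1  0  1  0  1  0  1  2  3  2  3  2  0  1
G_A(14) = 1.
Stack B, S = {5, 6, 9}:
n :  0  1  2  3  4  5  6  7  8  9 10 11 12 13 14 15 16 17 18 19 20 21 22 23 24 25 26
G :  0  0  0  0  0  1  1  1  1  1  2  2  2  2  0  0  0  0  0  1  1  1  1  1  2  2  2
G_B(26) = 2.
Stack C, S = {1, 3, 4, 9}:
n : 0 1 2 3 4 5 6 7 8 9
G : 0 1 0 1 2 3 2 0 1 4
G_C(9) = 4.
Combined Grundy value = 1 ⊕ 2 ⊕ 4 = 7.

7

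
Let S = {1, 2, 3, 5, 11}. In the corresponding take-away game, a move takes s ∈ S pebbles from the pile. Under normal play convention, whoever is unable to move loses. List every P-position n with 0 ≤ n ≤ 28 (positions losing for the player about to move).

G(0) = 0
G(1) = mex{0} = 1
G(2) = mex{1,0} = 2
G(3) = mex{2,1,0} = 3
G(4) = mex{3,2,1} = 0
G(5) = mex{0,3,2,0} = 1
G(6) = mex{1,0,3,1} = 2
G(7) = mex{2,1,0,2} = 3
G(8) = mex{3,2,1,3} = 0
G(9) = mex{0,3,2,0} = 1
G(10) = mex{1,0,3,1} = 2
G(11) = mex{2,1,0,2,0} = 3
G(12) = mex{3,2,1,3,1} = 0
G(13) = mex{0,3,2,0,2} = 1
G(14) = mex{1,0,3,1,3} = 2
G(15) = mex{2,1,0,2,0} = 3
G(16) = mex{3,2,1,3,1} = 0
G(17) = mex{0,3,2,0,2} = 1
G(18) = mex{1,0,3,1,3} = 2
G(19) = mex{2,1,0,2,0} = 3
G(20) = mex{3,2,1,3,1} = 0
G(21) = mex{0,3,2,0,2} = 1
G(22) = mex{1,0,3,1,3} = 2
G(23) = mex{2,1,0,2,0} = 3
G(24) = mex{3,2,1,3,1} = 0
G(25) = mex{0,3,2,0,2} = 1
G(26) = mex{1,0,3,1,3} = 2
G(27) = mex{2,1,0,2,0} = 3
G(28) = mex{3,2,1,3,1} = 0
P-positions are exactly the n with G(n) = 0.

0, 4, 8, 12, 16, 20, 24, 28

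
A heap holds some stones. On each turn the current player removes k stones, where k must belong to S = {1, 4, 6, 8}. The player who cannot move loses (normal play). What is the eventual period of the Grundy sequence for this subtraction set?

n :  0  1  2  3  4  5  6  7  8  9 10 11 12 13 14 15 16 17 18 19 20 21 22 23 24 25
G :  0  1  0  1  2  0  1  0  1  2  3  2  0  1  0  1  2  0  1  0  1  2  3  2  0  1
G(n+12) = G(n) holds for n = 0,…,7 (a full window of length max(S) = 8), so the sequence is purely periodic with period 12.

12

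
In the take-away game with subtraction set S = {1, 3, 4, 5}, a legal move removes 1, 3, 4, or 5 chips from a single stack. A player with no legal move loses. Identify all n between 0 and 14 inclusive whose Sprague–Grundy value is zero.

n :  0  1  2  3  4  5  6  7  8  9 10 11 12 13 14
G :  0  1  0  1  2  3  2  3  0  1  0  1  2  3  2
P-positions are exactly the n with G(n) = 0.

0, 2, 8, 10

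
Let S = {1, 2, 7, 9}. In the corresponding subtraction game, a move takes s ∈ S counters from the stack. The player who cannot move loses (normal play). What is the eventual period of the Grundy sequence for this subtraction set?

n :  0  1  2  3  4  5  6  7  8  9 10 11 12 13 14 15 16 17 18 19 20 21 22 23
G :  0  1  2  0  1  2  0  1  2  3  4  0  1  2  0  1  2  0  1  2  3  4  0  1
G(n+11) = G(n) holds for n = 0,…,8 (a full window of length max(S) = 9), so the sequence is purely periodic with period 11.

11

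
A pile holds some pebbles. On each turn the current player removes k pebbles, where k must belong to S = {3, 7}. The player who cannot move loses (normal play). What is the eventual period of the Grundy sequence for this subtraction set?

10

n :  0  1  2  3  4  5  6  7  8  9 10 11 12 13 14 15 16 17 18 19 20 21
G :  0  0  0  1  1  1  0  2  2  1  0  0  0  1  1  1  0  2  2  1  0  0
G(n+10) = G(n) holds for n = 0,…,6 (a full window of length max(S) = 7), so the sequence is purely periodic with period 10.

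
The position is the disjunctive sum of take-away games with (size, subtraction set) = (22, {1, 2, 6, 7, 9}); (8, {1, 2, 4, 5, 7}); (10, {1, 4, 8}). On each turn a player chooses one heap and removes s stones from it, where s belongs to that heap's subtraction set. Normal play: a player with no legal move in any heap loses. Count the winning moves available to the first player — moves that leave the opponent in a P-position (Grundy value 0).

Heap A, S = {1, 2, 6, 7, 9}:
G(0) = 0
G(1) = mex{0} = 1
G(2) = mex{1,0} = 2
G(3) = mex{2,1} = 0
G(4) = mex{0,2} = 1
G(5) = mex{1,0} = 2
G(6) = mex{2,1,0} = 3
G(7) = mex{3,2,1,0} = 4
G(8) = mex{4,3,2,1} = 0
G(9) = mex{0,4,0,2,0} = 1
G(10) = mex{1,0,1,0,1} = 2
G(11) = mex{2,1,2,1,2} = 0
G(12) = mex{0,2,3,2,0} = 1
G(13) = mex{1,0,4,3,1} = 2
G(14) = mex{2,1,0,4,2} = 3
G(15) = mex{3,2,1,0,3} = 4
G(16) = mex{4,3,2,1,4} = 0
G(17) = mex{0,4,0,2,0} = 1
G(18) = mex{1,0,1,0,1} = 2
G(19) = mex{2,1,2,1,2} = 0
G(20) = mex{0,2,3,2,0} = 1
G(21) = mex{1,0,4,3,1} = 2
G(22) = mex{2,1,0,4,2} = 3
G_A(22) = 3.
Heap B, S = {1, 2, 4, 5, 7}:
G(0) = 0
G(1) = mex{0} = 1
G(2) = mex{1,0} = 2
G(3) = mex{2,1} = 0
G(4) = mex{0,2,0} = 1
G(5) = mex{1,0,1,0} = 2
G(6) = mex{2,1,2,1} = 0
G(7) = mex{0,2,0,2,0} = 1
G(8) = mex{1,0,1,0,1} = 2
G_B(8) = 2.
Heap C, S = {1, 4, 8}:
n :  0  1  2  3  4  5  6  7  8  9 10
G :  0  1  0  1  2  0  1  0  1  2  3
G_C(10) = 3.
Combined Grundy value = 3 ⊕ 2 ⊕ 3 = 2.
A winning move leaves total XOR = 0, i.e. changes one component's Grundy value g to g ⊕ X where X is the current total.
Heap A: need g' = 3⊕2 = 1. Options: 22−1→G=2, 22−2→G=1, 22−6→G=0, 22−7→G=4, 22−9→G=2. Hits: 1.
Heap B: need g' = 2⊕2 = 0. Options: 8−1→G=1, 8−2→G=0, 8−4→G=1, 8−5→G=0, 8−7→G=1. Hits: 2.
Heap C: need g' = 3⊕2 = 1. Options: 10−1→G=2, 10−4→G=1, 10−8→G=0. Hits: 1.

4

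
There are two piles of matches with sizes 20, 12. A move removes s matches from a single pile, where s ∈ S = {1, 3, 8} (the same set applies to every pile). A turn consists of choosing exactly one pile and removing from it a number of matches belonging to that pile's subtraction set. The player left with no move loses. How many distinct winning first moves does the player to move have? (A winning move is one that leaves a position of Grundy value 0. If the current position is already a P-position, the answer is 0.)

2

All piles use S = {1, 3, 8}:
n :  0  1  2  3  4  5  6  7  8  9 10 11 12 13 14 15 16 17 18 19 20
G :  0  1  0  1  0  1  0  1  2  3  2  0  1  0  1  0  1  0  1  2  3
Pile A: G(20) = 3.
Pile B: G(12) = 1.
Combined Grundy value = 3 ⊕ 1 = 2.
A winning move leaves total XOR = 0, i.e. changes one component's Grundy value g to g ⊕ X where X is the current total.
Pile A: need g' = 3⊕2 = 1. Options: 20−1→G=2, 20−3→G=0, 20−8→G=1. Hits: 1.
Pile B: need g' = 1⊕2 = 3. Options: 12−1→G=0, 12−3→G=3, 12−8→G=0. Hits: 1.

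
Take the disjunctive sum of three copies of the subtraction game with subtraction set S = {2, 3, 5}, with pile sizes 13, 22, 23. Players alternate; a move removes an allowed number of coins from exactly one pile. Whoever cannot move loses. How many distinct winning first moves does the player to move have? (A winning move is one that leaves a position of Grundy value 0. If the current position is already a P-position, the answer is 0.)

3

All piles use S = {2, 3, 5}:
G(0) = 0
G(1) = mex{} = 0
G(2) = mex{0} = 1
G(3) = mex{0,0} = 1
G(4) = mex{1,0} = 2
G(5) = mex{1,1,0} = 2
G(6) = mex{2,1,0} = 3
G(7) = mex{2,2,1} = 0
G(8) = mex{3,2,1} = 0
G(9) = mex{0,3,2} = 1
G(10) = mex{0,0,2} = 1
G(11) = mex{1,0,3} = 2
G(12) = mex{1,1,0} = 2
G(13) = mex{2,1,0} = 3
G(14) = mex{2,2,1} = 0
G(15) = mex{3,2,1} = 0
G(16) = mex{0,3,2} = 1
G(17) = mex{0,0,2} = 1
G(18) = mex{1,0,3} = 2
G(19) = mex{1,1,0} = 2
G(20) = mex{2,1,0} = 3
G(21) = mex{2,2,1} = 0
G(22) = mex{3,2,1} = 0
G(23) = mex{0,3,2} = 1
Pile A: G(13) = 3.
Pile B: G(22) = 0.
Pile C: G(23) = 1.
Combined Grundy value = 3 ⊕ 0 ⊕ 1 = 2.
A winning move leaves total XOR = 0, i.e. changes one component's Grundy value g to g ⊕ X where X is the current total.
Pile A: need g' = 3⊕2 = 1. Options: 13−2→G=2, 13−3→G=1, 13−5→G=0. Hits: 1.
Pile B: need g' = 0⊕2 = 2. Options: 22−2→G=3, 22−3→G=2, 22−5→G=1. Hits: 1.
Pile C: need g' = 1⊕2 = 3. Options: 23−2→G=0, 23−3→G=3, 23−5→G=2. Hits: 1.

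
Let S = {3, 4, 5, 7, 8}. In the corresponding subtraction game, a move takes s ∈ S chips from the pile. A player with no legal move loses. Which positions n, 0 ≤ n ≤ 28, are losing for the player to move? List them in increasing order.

0, 1, 2, 11, 12, 13, 22, 23, 24

n :  0  1  2  3  4  5  6  7  8  9 10 11 12 13 14 15 16 17 18 19 20 21 22 23 24 25 26 27 28
G :  0  0  0  1  1  1  2  2  2  3  3  0  0  0  1  1  1  2  2  2  3  3  0  0  0  1  1  1  2
P-positions are exactly the n with G(n) = 0.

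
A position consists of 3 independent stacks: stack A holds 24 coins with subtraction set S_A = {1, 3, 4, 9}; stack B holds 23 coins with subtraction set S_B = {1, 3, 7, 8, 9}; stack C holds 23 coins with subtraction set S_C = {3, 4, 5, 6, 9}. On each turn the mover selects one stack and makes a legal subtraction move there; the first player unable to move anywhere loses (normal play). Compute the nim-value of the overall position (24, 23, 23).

2

Stack A, S = {1, 3, 4, 9}:
n :  0  1  2  3  4  5  6  7  8  9 10 11 12 13 14 15 16 17 18 19 20 21 22 23 24
G :  0  1  0  1  2  3  2  0  1  4  3  2  0  1  0  1  2  3  2  0  1  4  3  2  0
G_A(24) = 0.
Stack B, S = {1, 3, 7, 8, 9}:
n :  0  1  2  3  4  5  6  7  8  9 10 11 12 13 14 15 16 17 18 19 20 21 22 23
G :  0  1  0  1  0  1  0  1  2  3  2  3  2  3  2  3  0  1  0  1  0  1  0  1
G_B(23) = 1.
Stack C, S = {3, 4, 5, 6, 9}:
n :  0  1  2  3  4  5  6  7  8  9 10 11 12 13 14 15 16 17 18 19 20 21 22 23
G :  0  0  0  1  1  1  2  2  2  3  3  3  0  0  0  1  1  1  2  2  2  3  3  3
G_C(23) = 3.
Combined Grundy value = 0 ⊕ 1 ⊕ 3 = 2.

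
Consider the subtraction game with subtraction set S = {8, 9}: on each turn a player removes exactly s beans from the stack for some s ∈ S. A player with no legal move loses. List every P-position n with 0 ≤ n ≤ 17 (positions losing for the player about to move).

0, 1, 2, 3, 4, 5, 6, 7, 17

G(0) = 0
G(1) = mex{} = 0
G(2) = mex{} = 0
G(3) = mex{} = 0
G(4) = mex{} = 0
G(5) = mex{} = 0
G(6) = mex{} = 0
G(7) = mex{} = 0
G(8) = mex{0} = 1
G(9) = mex{0,0} = 1
G(10) = mex{0,0} = 1
G(11) = mex{0,0} = 1
G(12) = mex{0,0} = 1
G(13) = mex{0,0} = 1
G(14) = mex{0,0} = 1
G(15) = mex{0,0} = 1
G(16) = mex{1,0} = 2
G(17) = mex{1,1} = 0
P-positions are exactly the n with G(n) = 0.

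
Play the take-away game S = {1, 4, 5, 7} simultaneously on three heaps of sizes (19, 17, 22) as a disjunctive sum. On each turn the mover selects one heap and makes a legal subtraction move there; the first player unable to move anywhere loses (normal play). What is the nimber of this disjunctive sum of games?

All heaps use S = {1, 4, 5, 7}:
n :  0  1  2  3  4  5  6  7  8  9 10 11 12 13 14 15 16 17 18 19 20 21 22
G :  0  1  0  1  2  3  2  3  0  1  0  1  2  3  2  3  0  1  0  1  2  3  2
Heap A: G(19) = 1.
Heap B: G(17) = 1.
Heap C: G(22) = 2.
Combined Grundy value = 1 ⊕ 1 ⊕ 2 = 2.

2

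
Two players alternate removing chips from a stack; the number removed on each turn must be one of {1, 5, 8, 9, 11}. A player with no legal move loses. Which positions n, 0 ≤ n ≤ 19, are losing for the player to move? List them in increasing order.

G(0) = 0
G(1) = mex{0} = 1
G(2) = mex{1} = 0
G(3) = mex{0} = 1
G(4) = mex{1} = 0
G(5) = mex{0,0} = 1
G(6) = mex{1,1} = 0
G(7) = mex{0,0} = 1
G(8) = mex{1,1,0} = 2
G(9) = mex{2,0,1,0} = 3
G(10) = mex{3,1,0,1} = 2
G(11) = mex{2,0,1,0,0} = 3
G(12) = mex{3,1,0,1,1} = 2
G(13) = mex{2,2,1,0,0} = 3
G(14) = mex{3,3,0,1,1} = 2
G(15) = mex{2,2,1,0,0} = 3
G(16) = mex{3,3,2,1,1} = 0
G(17) = mex{0,2,3,2,0} = 1
G(18) = mex{1,3,2,3,1} = 0
G(19) = mex{0,2,3,2,2} = 1
P-positions are exactly the n with G(n) = 0.

0, 2, 4, 6, 16, 18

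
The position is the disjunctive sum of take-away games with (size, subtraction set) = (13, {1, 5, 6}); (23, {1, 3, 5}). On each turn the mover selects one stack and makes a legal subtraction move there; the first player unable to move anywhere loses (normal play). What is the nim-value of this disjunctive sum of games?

Stack A, S = {1, 5, 6}:
n :  0  1  2  3  4  5  6  7  8  9 10 11 12 13
G :  0  1  0  1  0  1  2  3  2  3  2  0  1  0
G_A(13) = 0.
Stack B, S = {1, 3, 5}:
n :  0  1  2  3  4  5  6  7  8  9 10 11 12 13 14 15 16 17 18 19 20 21 22 23
G :  0  1  0  1  0  1  0  1  0  1  0  1  0  1  0  1  0  1  0  1  0  1  0  1
G_B(23) = 1.
Combined Grundy value = 0 ⊕ 1 = 1.

1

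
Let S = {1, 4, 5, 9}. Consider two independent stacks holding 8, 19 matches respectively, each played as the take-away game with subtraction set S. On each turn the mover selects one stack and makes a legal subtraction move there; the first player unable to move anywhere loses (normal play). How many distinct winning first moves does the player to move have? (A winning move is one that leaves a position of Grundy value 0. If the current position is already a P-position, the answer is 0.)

All stacks use S = {1, 4, 5, 9}:
n :  0  1  2  3  4  5  6  7  8  9 10 11 12 13 14 15 16 17 18 19
G :  0  1  0  1  2  3  2  3  0  1  0  1  2  3  2  3  0  1  0  1
Stack A: G(8) = 0.
Stack B: G(19) = 1.
Combined Grundy value = 0 ⊕ 1 = 1.
A winning move leaves total XOR = 0, i.e. changes one component's Grundy value g to g ⊕ X where X is the current total.
Stack A: need g' = 0⊕1 = 1. Options: 8−1→G=3, 8−4→G=2, 8−5→G=1. Hits: 1.
Stack B: need g' = 1⊕1 = 0. Options: 19−1→G=0, 19−4→G=3, 19−5→G=2, 19−9→G=0. Hits: 2.

3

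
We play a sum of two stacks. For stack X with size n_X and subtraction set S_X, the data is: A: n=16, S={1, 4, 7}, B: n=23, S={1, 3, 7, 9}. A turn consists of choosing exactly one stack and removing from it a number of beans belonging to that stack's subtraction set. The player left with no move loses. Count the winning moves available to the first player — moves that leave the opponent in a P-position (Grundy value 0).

Stack A, S = {1, 4, 7}:
n :  0  1  2  3  4  5  6  7  8  9 10 11 12 13 14 15 16
G :  0  1  0  1  2  0  1  2  0  1  0  1  2  0  1  2  0
G_A(16) = 0.
Stack B, S = {1, 3, 7, 9}:
G(0) = 0
G(1) = mex{0} = 1
G(2) = mex{1} = 0
G(3) = mex{0,0} = 1
G(4) = mex{1,1} = 0
G(5) = mex{0,0} = 1
G(6) = mex{1,1} = 0
G(7) = mex{0,0,0} = 1
G(8) = mex{1,1,1} = 0
G(9) = mex{0,0,0,0} = 1
G(10) = mex{1,1,1,1} = 0
G(11) = mex{0,0,0,0} = 1
G(12) = mex{1,1,1,1} = 0
G(13) = mex{0,0,0,0} = 1
G(14) = mex{1,1,1,1} = 0
G(15) = mex{0,0,0,0} = 1
G(16) = mex{1,1,1,1} = 0
G(17) = mex{0,0,0,0} = 1
G(18) = mex{1,1,1,1} = 0
G(19) = mex{0,0,0,0} = 1
G(20) = mex{1,1,1,1} = 0
G(21) = mex{0,0,0,0} = 1
G(22) = mex{1,1,1,1} = 0
G(23) = mex{0,0,0,0} = 1
G_B(23) = 1.
Combined Grundy value = 0 ⊕ 1 = 1.
A winning move leaves total XOR = 0, i.e. changes one component's Grundy value g to g ⊕ X where X is the current total.
Stack A: need g' = 0⊕1 = 1. Options: 16−1→G=2, 16−4→G=2, 16−7→G=1. Hits: 1.
Stack B: need g' = 1⊕1 = 0. Options: 23−1→G=0, 23−3→G=0, 23−7→G=0, 23−9→G=0. Hits: 4.

5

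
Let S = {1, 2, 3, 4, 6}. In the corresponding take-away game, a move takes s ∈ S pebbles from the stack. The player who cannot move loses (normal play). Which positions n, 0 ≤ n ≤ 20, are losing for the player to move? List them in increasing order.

n :  0  1  2  3  4  5  6  7  8  9 10 11 12 13 14 15 16 17 18 19 20
G :  0  1  2  3  4  0  1  2  3  4  0  1  2  3  4  0  1  2  3  4  0
P-positions are exactly the n with G(n) = 0.

0, 5, 10, 15, 20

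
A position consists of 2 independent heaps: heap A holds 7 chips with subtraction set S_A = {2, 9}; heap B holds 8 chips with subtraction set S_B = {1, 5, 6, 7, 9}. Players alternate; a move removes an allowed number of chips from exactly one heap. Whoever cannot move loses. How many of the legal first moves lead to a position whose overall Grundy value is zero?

2

Heap A, S = {2, 9}:
G(0) = 0
G(1) = mex{} = 0
G(2) = mex{0} = 1
G(3) = mex{0} = 1
G(4) = mex{1} = 0
G(5) = mex{1} = 0
G(6) = mex{0} = 1
G(7) = mex{0} = 1
G_A(7) = 1.
Heap B, S = {1, 5, 6, 7, 9}:
n : 0 1 2 3 4 5 6 7 8
G : 0 1 0 1 0 1 2 3 2
G_B(8) = 2.
Combined Grundy value = 1 ⊕ 2 = 3.
A winning move leaves total XOR = 0, i.e. changes one component's Grundy value g to g ⊕ X where X is the current total.
Heap A: need g' = 1⊕3 = 2. Options: 7−2→G=0. Hits: 0.
Heap B: need g' = 2⊕3 = 1. Options: 8−1→G=3, 8−5→G=1, 8−6→G=0, 8−7→G=1. Hits: 2.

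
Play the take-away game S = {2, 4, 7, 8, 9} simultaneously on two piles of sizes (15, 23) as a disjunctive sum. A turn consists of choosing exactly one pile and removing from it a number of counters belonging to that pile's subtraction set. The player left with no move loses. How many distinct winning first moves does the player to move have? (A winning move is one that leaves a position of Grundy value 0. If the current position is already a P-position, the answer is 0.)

All piles use S = {2, 4, 7, 8, 9}:
n :  0  1  2  3  4  5  6  7  8  9 10 11 12 13 14 15 16 17 18 19 20 21 22 23
G :  0  0  1  1  2  2  0  3  1  4  2  0  0  1  1  2  2  0  3  1  4  2  0  0
Pile A: G(15) = 2.
Pile B: G(23) = 0.
Combined Grundy value = 2 ⊕ 0 = 2.
A winning move leaves total XOR = 0, i.e. changes one component's Grundy value g to g ⊕ X where X is the current total.
Pile A: need g' = 2⊕2 = 0. Options: 15−2→G=1, 15−4→G=0, 15−7→G=1, 15−8→G=3, 15−9→G=0. Hits: 2.
Pile B: need g' = 0⊕2 = 2. Options: 23−2→G=2, 23−4→G=1, 23−7→G=2, 23−8→G=2, 23−9→G=1. Hits: 3.

5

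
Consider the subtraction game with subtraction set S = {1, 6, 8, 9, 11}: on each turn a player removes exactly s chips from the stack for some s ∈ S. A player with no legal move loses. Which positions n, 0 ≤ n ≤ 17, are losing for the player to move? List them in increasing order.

G(0) = 0
G(1) = mex{0} = 1
G(2) = mex{1} = 0
G(3) = mex{0} = 1
G(4) = mex{1} = 0
G(5) = mex{0} = 1
G(6) = mex{1,0} = 2
G(7) = mex{2,1} = 0
G(8) = mex{0,0,0} = 1
G(9) = mex{1,1,1,0} = 2
G(10) = mex{2,0,0,1} = 3
G(11) = mex{3,1,1,0,0} = 2
G(12) = mex{2,2,0,1,1} = 3
G(13) = mex{3,0,1,0,0} = 2
G(14) = mex{2,1,2,1,1} = 0
G(15) = mex{0,2,0,2,0} = 1
G(16) = mex{1,3,1,0,1} = 2
G(17) = mex{2,2,2,1,2} = 0
P-positions are exactly the n with G(n) = 0.

0, 2, 4, 7, 14, 17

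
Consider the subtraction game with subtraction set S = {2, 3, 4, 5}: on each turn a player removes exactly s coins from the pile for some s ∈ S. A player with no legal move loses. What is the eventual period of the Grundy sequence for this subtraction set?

n :  0  1  2  3  4  5  6  7  8  9 10 11 12 13 14 15
G :  0  0  1  1  2  2  3  0  0  1  1  2  2  3  0  0
G(n+7) = G(n) holds for n = 0,…,4 (a full window of length max(S) = 5), so the sequence is purely periodic with period 7.

7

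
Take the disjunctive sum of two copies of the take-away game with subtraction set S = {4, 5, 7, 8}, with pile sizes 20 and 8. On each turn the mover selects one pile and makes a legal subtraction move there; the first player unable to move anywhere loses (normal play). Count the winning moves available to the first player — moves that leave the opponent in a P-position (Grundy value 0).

0

All piles use S = {4, 5, 7, 8}:
n :  0  1  2  3  4  5  6  7  8  9 10 11 12 13 14 15 16 17 18 19 20
G :  0  0  0  0  1  1  1  1  2  2  2  2  0  0  0  0  1  1  1  1  2
Pile A: G(20) = 2.
Pile B: G(8) = 2.
Combined Grundy value = 2 ⊕ 2 = 0.
A winning move leaves total XOR = 0, i.e. changes one component's Grundy value g to g ⊕ X where X is the current total.
Pile A: target g' = 2⊕0 = 2, but every legal move changes the Grundy value (mex property), so 0 moves.
Pile B: target g' = 2⊕0 = 2, but every legal move changes the Grundy value (mex property), so 0 moves.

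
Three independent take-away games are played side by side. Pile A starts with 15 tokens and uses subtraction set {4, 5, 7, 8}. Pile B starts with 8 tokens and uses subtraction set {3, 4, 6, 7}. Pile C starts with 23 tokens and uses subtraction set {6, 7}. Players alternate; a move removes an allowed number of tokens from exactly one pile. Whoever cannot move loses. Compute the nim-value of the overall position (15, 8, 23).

Pile A, S = {4, 5, 7, 8}:
G(0) = 0
G(1) = mex{} = 0
G(2) = mex{} = 0
G(3) = mex{} = 0
G(4) = mex{0} = 1
G(5) = mex{0,0} = 1
G(6) = mex{0,0} = 1
G(7) = mex{0,0,0} = 1
G(8) = mex{1,0,0,0} = 2
G(9) = mex{1,1,0,0} = 2
G(10) = mex{1,1,0,0} = 2
G(11) = mex{1,1,1,0} = 2
G(12) = mex{2,1,1,1} = 0
G(13) = mex{2,2,1,1} = 0
G(14) = mex{2,2,1,1} = 0
G(15) = mex{2,2,2,1} = 0
G_A(15) = 0.
Pile B, S = {3, 4, 6, 7}:
n : 0 1 2 3 4 5 6 7 8
G : 0 0 0 1 1 1 2 2 2
G_B(8) = 2.
Pile C, S = {6, 7}:
n :  0  1  2  3  4  5  6  7  8  9 10 11 12 13 14 15 16 17 18 19 20 21 22 23
G :  0  0  0  0  0  0  1  1  1  1  1  1  2  0  0  0  0  0  0  1  1  1  1  1
G_C(23) = 1.
Combined Grundy value = 0 ⊕ 2 ⊕ 1 = 3.

3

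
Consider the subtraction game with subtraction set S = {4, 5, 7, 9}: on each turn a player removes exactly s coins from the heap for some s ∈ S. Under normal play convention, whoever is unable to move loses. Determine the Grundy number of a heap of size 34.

n :  0  1  2  3  4  5  6  7  8  9 10 11 12 13 14 15 16 17 18 19 20 21 22 23 24 25 26 27 28 29 30 31 32 33 34
G :  0  0  0  0  1  1  1  1  2  2  2  2  3  0  0  0  0  1  1  1  1  2  2  2  2  3  0  0  0  0  1  1  1  1  2

2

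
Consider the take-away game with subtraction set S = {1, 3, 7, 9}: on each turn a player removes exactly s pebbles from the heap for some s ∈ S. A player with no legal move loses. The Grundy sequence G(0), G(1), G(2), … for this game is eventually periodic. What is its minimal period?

2

n :  0  1  2  3  4  5  6  7  8  9 10 11 12 13 14
G :  0  1  0  1  0  1  0  1  0  1  0  1  0  1  0
G(n+2) = G(n) holds for n = 0,…,8 (a full window of length max(S) = 9), so the sequence is purely periodic with period 2.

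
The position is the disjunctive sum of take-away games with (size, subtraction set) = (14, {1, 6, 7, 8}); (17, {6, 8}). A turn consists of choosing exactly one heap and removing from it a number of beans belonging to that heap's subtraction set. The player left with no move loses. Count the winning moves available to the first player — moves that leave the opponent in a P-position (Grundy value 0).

3

Heap A, S = {1, 6, 7, 8}:
n :  0  1  2  3  4  5  6  7  8  9 10 11 12 13 14
G :  0  1  0  1  0  1  2  3  2  3  2  3  4  0  1
G_A(14) = 1.
Heap B, S = {6, 8}:
G(0) = 0
G(1) = mex{} = 0
G(2) = mex{} = 0
G(3) = mex{} = 0
G(4) = mex{} = 0
G(5) = mex{} = 0
G(6) = mex{0} = 1
G(7) = mex{0} = 1
G(8) = mex{0,0} = 1
G(9) = mex{0,0} = 1
G(10) = mex{0,0} = 1
G(11) = mex{0,0} = 1
G(12) = mex{1,0} = 2
G(13) = mex{1,0} = 2
G(14) = mex{1,1} = 0
G(15) = mex{1,1} = 0
G(16) = mex{1,1} = 0
G(17) = mex{1,1} = 0
G_B(17) = 0.
Combined Grundy value = 1 ⊕ 0 = 1.
A winning move leaves total XOR = 0, i.e. changes one component's Grundy value g to g ⊕ X where X is the current total.
Heap A: need g' = 1⊕1 = 0. Options: 14−1→G=0, 14−6→G=2, 14−7→G=3, 14−8→G=2. Hits: 1.
Heap B: need g' = 0⊕1 = 1. Options: 17−6→G=1, 17−8→G=1. Hits: 2.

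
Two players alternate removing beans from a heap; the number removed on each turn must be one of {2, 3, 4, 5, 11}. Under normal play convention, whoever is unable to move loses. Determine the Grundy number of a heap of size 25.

n :  0  1  2  3  4  5  6  7  8  9 10 11 12 13 14 15 16 17 18 19 20 21 22 23 24 25
G :  0  0  1  1  2  2  3  0  0  1  1  2  2  3  0  0  1  1  2  2  3  0  0  1  1  2

2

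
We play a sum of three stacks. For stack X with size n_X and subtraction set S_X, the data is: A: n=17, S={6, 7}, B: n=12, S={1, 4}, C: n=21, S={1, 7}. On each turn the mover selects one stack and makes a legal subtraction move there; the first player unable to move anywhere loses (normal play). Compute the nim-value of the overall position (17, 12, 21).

Stack A, S = {6, 7}:
G(0) = 0
G(1) = mex{} = 0
G(2) = mex{} = 0
G(3) = mex{} = 0
G(4) = mex{} = 0
G(5) = mex{} = 0
G(6) = mex{0} = 1
G(7) = mex{0,0} = 1
G(8) = mex{0,0} = 1
G(9) = mex{0,0} = 1
G(10) = mex{0,0} = 1
G(11) = mex{0,0} = 1
G(12) = mex{1,0} = 2
G(13) = mex{1,1} = 0
G(14) = mex{1,1} = 0
G(15) = mex{1,1} = 0
G(16) = mex{1,1} = 0
G(17) = mex{1,1} = 0
G_A(17) = 0.
Stack B, S = {1, 4}:
G(0) = 0
G(1) = mex{0} = 1
G(2) = mex{1} = 0
G(3) = mex{0} = 1
G(4) = mex{1,0} = 2
G(5) = mex{2,1} = 0
G(6) = mex{0,0} = 1
G(7) = mex{1,1} = 0
G(8) = mex{0,2} = 1
G(9) = mex{1,0} = 2
G(10) = mex{2,1} = 0
G(11) = mex{0,0} = 1
G(12) = mex{1,1} = 0
G_B(12) = 0.
Stack C, S = {1, 7}:
G(0) = 0
G(1) = mex{0} = 1
G(2) = mex{1} = 0
G(3) = mex{0} = 1
G(4) = mex{1} = 0
G(5) = mex{0} = 1
G(6) = mex{1} = 0
G(7) = mex{0,0} = 1
G(8) = mex{1,1} = 0
G(9) = mex{0,0} = 1
G(10) = mex{1,1} = 0
G(11) = mex{0,0} = 1
G(12) = mex{1,1} = 0
G(13) = mex{0,0} = 1
G(14) = mex{1,1} = 0
G(15) = mex{0,0} = 1
G(16) = mex{1,1} = 0
G(17) = mex{0,0} = 1
G(18) = mex{1,1} = 0
G(19) = mex{0,0} = 1
G(20) = mex{1,1} = 0
G(21) = mex{0,0} = 1
G_C(21) = 1.
Combined Grundy value = 0 ⊕ 0 ⊕ 1 = 1.

1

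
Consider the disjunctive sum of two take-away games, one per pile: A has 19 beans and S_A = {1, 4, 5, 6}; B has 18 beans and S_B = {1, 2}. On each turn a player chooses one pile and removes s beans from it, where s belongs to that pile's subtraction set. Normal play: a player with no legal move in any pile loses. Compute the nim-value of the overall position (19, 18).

Pile A, S = {1, 4, 5, 6}:
n :  0  1  2  3  4  5  6  7  8  9 10 11 12 13 14 15 16 17 18 19
G :  0  1  0  1  2  3  2  3  4  0  1  0  1  2  3  2  3  4  0  1
G_A(19) = 1.
Pile B, S = {1, 2}:
G(0) = 0
G(1) = mex{0} = 1
G(2) = mex{1,0} = 2
G(3) = mex{2,1} = 0
G(4) = mex{0,2} = 1
G(5) = mex{1,0} = 2
G(6) = mex{2,1} = 0
G(7) = mex{0,2} = 1
G(8) = mex{1,0} = 2
G(9) = mex{2,1} = 0
G(10) = mex{0,2} = 1
G(11) = mex{1,0} = 2
G(12) = mex{2,1} = 0
G(13) = mex{0,2} = 1
G(14) = mex{1,0} = 2
G(15) = mex{2,1} = 0
G(16) = mex{0,2} = 1
G(17) = mex{1,0} = 2
G(18) = mex{2,1} = 0
G_B(18) = 0.
Combined Grundy value = 1 ⊕ 0 = 1.

1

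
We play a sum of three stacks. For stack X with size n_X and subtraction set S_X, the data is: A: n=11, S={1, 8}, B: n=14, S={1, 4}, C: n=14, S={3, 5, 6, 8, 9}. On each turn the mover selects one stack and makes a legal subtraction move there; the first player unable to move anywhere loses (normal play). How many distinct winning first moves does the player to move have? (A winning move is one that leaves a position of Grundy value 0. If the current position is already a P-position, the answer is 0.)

Stack A, S = {1, 8}:
n :  0  1  2  3  4  5  6  7  8  9 10 11
G :  0  1  0  1  0  1  0  1  2  0  1  0
G_A(11) = 0.
Stack B, S = {1, 4}:
n :  0  1  2  3  4  5  6  7  8  9 10 11 12 13 14
G :  0  1  0  1  2  0  1  0  1  2  0  1  0  1  2
G_B(14) = 2.
Stack C, S = {3, 5, 6, 8, 9}:
n :  0  1  2  3  4  5  6  7  8  9 10 11 12 13 14
G :  0  0  0  1  1  1  2  2  2  3  3  3  0  0  0
G_C(14) = 0.
Combined Grundy value = 0 ⊕ 2 ⊕ 0 = 2.
A winning move leaves total XOR = 0, i.e. changes one component's Grundy value g to g ⊕ X where X is the current total.
Stack A: need g' = 0⊕2 = 2. Options: 11−1→G=1, 11−8→G=1. Hits: 0.
Stack B: need g' = 2⊕2 = 0. Options: 14−1→G=1, 14−4→G=0. Hits: 1.
Stack C: need g' = 0⊕2 = 2. Options: 14−3→G=3, 14−5→G=3, 14−6→G=2, 14−8→G=2, 14−9→G=1. Hits: 2.

3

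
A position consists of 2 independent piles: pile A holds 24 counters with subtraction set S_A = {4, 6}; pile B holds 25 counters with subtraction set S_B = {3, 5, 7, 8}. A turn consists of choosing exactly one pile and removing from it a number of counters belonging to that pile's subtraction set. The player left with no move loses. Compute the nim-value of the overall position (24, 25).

Pile A, S = {4, 6}:
n :  0  1  2  3  4  5  6  7  8  9 10 11 12 13 14 15 16 17 18 19 20 21 22 23 24
G :  0  0  0  0  1  1  1  1  2  2  0  0  0  0  1  1  1  1  2  2  0  0  0  0  1
G_A(24) = 1.
Pile B, S = {3, 5, 7, 8}:
G(0) = 0
G(1) = mex{} = 0
G(2) = mex{} = 0
G(3) = mex{0} = 1
G(4) = mex{0} = 1
G(5) = mex{0,0} = 1
G(6) = mex{1,0} = 2
G(7) = mex{1,0,0} = 2
G(8) = mex{1,1,0,0} = 2
G(9) = mex{2,1,0,0} = 3
G(10) = mex{2,1,1,0} = 3
G(11) = mex{2,2,1,1} = 0
G(12) = mex{3,2,1,1} = 0
G(13) = mex{3,2,2,1} = 0
G(14) = mex{0,3,2,2} = 1
G(15) = mex{0,3,2,2} = 1
G(16) = mex{0,0,3,2} = 1
G(17) = mex{1,0,3,3} = 2
G(18) = mex{1,0,0,3} = 2
G(19) = mex{1,1,0,0} = 2
G(20) = mex{2,1,0,0} = 3
G(21) = mex{2,1,1,0} = 3
G(22) = mex{2,2,1,1} = 0
G(23) = mex{3,2,1,1} = 0
G(24) = mex{3,2,2,1} = 0
G(25) = mex{0,3,2,2} = 1
G_B(25) = 1.
Combined Grundy value = 1 ⊕ 1 = 0.

0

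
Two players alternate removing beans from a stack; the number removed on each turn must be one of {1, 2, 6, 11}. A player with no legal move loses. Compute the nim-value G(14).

4

G(0) = 0
G(1) = mex{0} = 1
G(2) = mex{1,0} = 2
G(3) = mex{2,1} = 0
G(4) = mex{0,2} = 1
G(5) = mex{1,0} = 2
G(6) = mex{2,1,0} = 3
G(7) = mex{3,2,1} = 0
G(8) = mex{0,3,2} = 1
G(9) = mex{1,0,0} = 2
G(10) = mex{2,1,1} = 0
G(11) = mex{0,2,2,0} = 1
G(12) = mex{1,0,3,1} = 2
G(13) = mex{2,1,0,2} = 3
G(14) = mex{3,2,1,0} = 4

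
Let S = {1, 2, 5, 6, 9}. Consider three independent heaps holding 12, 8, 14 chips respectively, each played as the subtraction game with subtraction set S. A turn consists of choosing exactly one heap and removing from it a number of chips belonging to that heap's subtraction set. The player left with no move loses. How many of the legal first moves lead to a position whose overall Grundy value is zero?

3

All heaps use S = {1, 2, 5, 6, 9}:
G(0) = 0
G(1) = mex{0} = 1
G(2) = mex{1,0} = 2
G(3) = mex{2,1} = 0
G(4) = mex{0,2} = 1
G(5) = mex{1,0,0} = 2
G(6) = mex{2,1,1,0} = 3
G(7) = mex{3,2,2,1} = 0
G(8) = mex{0,3,0,2} = 1
G(9) = mex{1,0,1,0,0} = 2
G(10) = mex{2,1,2,1,1} = 0
G(11) = mex{0,2,3,2,2} = 1
G(12) = mex{1,0,0,3,0} = 2
G(13) = mex{2,1,1,0,1} = 3
G(14) = mex{3,2,2,1,2} = 0
Heap A: G(12) = 2.
Heap B: G(8) = 1.
Heap C: G(14) = 0.
Combined Grundy value = 2 ⊕ 1 ⊕ 0 = 3.
A winning move leaves total XOR = 0, i.e. changes one component's Grundy value g to g ⊕ X where X is the current total.
Heap A: need g' = 2⊕3 = 1. Options: 12−1→G=1, 12−2→G=0, 12−5→G=0, 12−6→G=3, 12−9→G=0. Hits: 1.
Heap B: need g' = 1⊕3 = 2. Options: 8−1→G=0, 8−2→G=3, 8−5→G=0, 8−6→G=2. Hits: 1.
Heap C: need g' = 0⊕3 = 3. Options: 14−1→G=3, 14−2→G=2, 14−5→G=2, 14−6→G=1, 14−9→G=2. Hits: 1.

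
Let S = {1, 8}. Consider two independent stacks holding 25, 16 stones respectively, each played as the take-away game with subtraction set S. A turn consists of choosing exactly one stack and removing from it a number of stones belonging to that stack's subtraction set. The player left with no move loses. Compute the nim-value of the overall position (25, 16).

All stacks use S = {1, 8}:
n :  0  1  2  3  4  5  6  7  8  9 10 11 12 13 14 15 16 17 18 19 20 21 22 23 24 25
G :  0  1  0  1  0  1  0  1  2  0  1  0  1  0  1  0  1  2  0  1  0  1  0  1  0  1
Stack A: G(25) = 1.
Stack B: G(16) = 1.
Combined Grundy value = 1 ⊕ 1 = 0.

0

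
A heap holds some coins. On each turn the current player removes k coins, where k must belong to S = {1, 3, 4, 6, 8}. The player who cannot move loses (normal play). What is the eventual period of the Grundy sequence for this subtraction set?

G(0) = 0
G(1) = mex{0} = 1
G(2) = mex{1} = 0
G(3) = mex{0,0} = 1
G(4) = mex{1,1,0} = 2
G(5) = mex{2,0,1} = 3
G(6) = mex{3,1,0,0} = 2
G(7) = mex{2,2,1,1} = 0
G(8) = mex{0,3,2,0,0} = 1
G(9) = mex{1,2,3,1,1} = 0
G(10) = mex{0,0,2,2,0} = 1
G(11) = mex{1,1,0,3,1} = 2
G(12) = mex{2,0,1,2,2} = 3
G(13) = mex{3,1,0,0,3} = 2
G(14) = mex{2,2,1,1,2} = 0
G(15) = mex{0,3,2,0,0} = 1
G(16) = mex{1,2,3,1,1} = 0
G(n+7) = G(n) holds for n = 0,…,7 (a full window of length max(S) = 8), so the sequence is purely periodic with period 7.

7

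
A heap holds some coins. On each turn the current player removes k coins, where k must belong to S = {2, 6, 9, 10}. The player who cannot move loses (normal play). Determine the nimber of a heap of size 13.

n :  0  1  2  3  4  5  6  7  8  9 10 11 12 13
G :  0  0  1  1  0  0  1  1  0  2  1  3  0  2

2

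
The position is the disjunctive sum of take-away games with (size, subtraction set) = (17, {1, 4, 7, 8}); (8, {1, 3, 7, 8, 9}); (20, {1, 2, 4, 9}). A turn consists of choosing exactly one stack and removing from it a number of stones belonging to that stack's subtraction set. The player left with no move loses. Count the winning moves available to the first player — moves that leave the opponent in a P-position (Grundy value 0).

Stack A, S = {1, 4, 7, 8}:
n :  0  1  2  3  4  5  6  7  8  9 10 11 12 13 14 15 16 17
G :  0  1  0  1  2  0  1  2  3  2  3  0  1  3  0  1  0  1
G_A(17) = 1.
Stack B, S = {1, 3, 7, 8, 9}:
n : 0 1 2 3 4 5 6 7 8
G : 0 1 0 1 0 1 0 1 2
G_B(8) = 2.
Stack C, S = {1, 2, 4, 9}:
G(0) = 0
G(1) = mex{0} = 1
G(2) = mex{1,0} = 2
G(3) = mex{2,1} = 0
G(4) = mex{0,2,0} = 1
G(5) = mex{1,0,1} = 2
G(6) = mex{2,1,2} = 0
G(7) = mex{0,2,0} = 1
G(8) = mex{1,0,1} = 2
G(9) = mex{2,1,2,0} = 3
G(10) = mex{3,2,0,1} = 4
G(11) = mex{4,3,1,2} = 0
G(12) = mex{0,4,2,0} = 1
G(13) = mex{1,0,3,1} = 2
G(14) = mex{2,1,4,2} = 0
G(15) = mex{0,2,0,0} = 1
G(16) = mex{1,0,1,1} = 2
G(17) = mex{2,1,2,2} = 0
G(18) = mex{0,2,0,3} = 1
G(19) = mex{1,0,1,4} = 2
G(20) = mex{2,1,2,0} = 3
G_C(20) = 3.
Combined Grundy value = 1 ⊕ 2 ⊕ 3 = 0.
A winning move leaves total XOR = 0, i.e. changes one component's Grundy value g to g ⊕ X where X is the current total.
Stack A: target g' = 1⊕0 = 1, but every legal move changes the Grundy value (mex property), so 0 moves.
Stack B: target g' = 2⊕0 = 2, but every legal move changes the Grundy value (mex property), so 0 moves.
Stack C: target g' = 3⊕0 = 3, but every legal move changes the Grundy value (mex property), so 0 moves.

0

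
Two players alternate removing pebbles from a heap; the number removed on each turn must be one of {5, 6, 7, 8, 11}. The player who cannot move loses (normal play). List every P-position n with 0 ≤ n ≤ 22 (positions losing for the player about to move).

0, 1, 2, 3, 4, 16, 17, 18, 19, 20

G(0) = 0
G(1) = mex{} = 0
G(2) = mex{} = 0
G(3) = mex{} = 0
G(4) = mex{} = 0
G(5) = mex{0} = 1
G(6) = mex{0,0} = 1
G(7) = mex{0,0,0} = 1
G(8) = mex{0,0,0,0} = 1
G(9) = mex{0,0,0,0} = 1
G(10) = mex{1,0,0,0} = 2
G(11) = mex{1,1,0,0,0} = 2
G(12) = mex{1,1,1,0,0} = 2
G(13) = mex{1,1,1,1,0} = 2
G(14) = mex{1,1,1,1,0} = 2
G(15) = mex{2,1,1,1,0} = 3
G(16) = mex{2,2,1,1,1} = 0
G(17) = mex{2,2,2,1,1} = 0
G(18) = mex{2,2,2,2,1} = 0
G(19) = mex{2,2,2,2,1} = 0
G(20) = mex{3,2,2,2,1} = 0
G(21) = mex{0,3,2,2,2} = 1
G(22) = mex{0,0,3,2,2} = 1
P-positions are exactly the n with G(n) = 0.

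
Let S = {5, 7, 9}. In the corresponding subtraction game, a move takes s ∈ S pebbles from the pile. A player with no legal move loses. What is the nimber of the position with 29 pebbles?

G(0) = 0
G(1) = mex{} = 0
G(2) = mex{} = 0
G(3) = mex{} = 0
G(4) = mex{} = 0
G(5) = mex{0} = 1
G(6) = mex{0} = 1
G(7) = mex{0,0} = 1
G(8) = mex{0,0} = 1
G(9) = mex{0,0,0} = 1
G(10) = mex{1,0,0} = 2
G(11) = mex{1,0,0} = 2
G(12) = mex{1,1,0} = 2
G(13) = mex{1,1,0} = 2
G(14) = mex{1,1,1} = 0
G(15) = mex{2,1,1} = 0
G(16) = mex{2,1,1} = 0
G(17) = mex{2,2,1} = 0
G(18) = mex{2,2,1} = 0
G(19) = mex{0,2,2} = 1
G(20) = mex{0,2,2} = 1
G(21) = mex{0,0,2} = 1
G(22) = mex{0,0,2} = 1
G(23) = mex{0,0,0} = 1
G(24) = mex{1,0,0} = 2
G(25) = mex{1,0,0} = 2
G(26) = mex{1,1,0} = 2
G(27) = mex{1,1,0} = 2
G(28) = mex{1,1,1} = 0
G(29) = mex{2,1,1} = 0

0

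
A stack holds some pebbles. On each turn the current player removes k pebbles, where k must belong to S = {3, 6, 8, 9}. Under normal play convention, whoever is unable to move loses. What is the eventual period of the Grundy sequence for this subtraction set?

12

n :  0  1  2  3  4  5  6  7  8  9 10 11 12 13 14 15 16 17 18 19 20 21 22 23 24 25
G :  0  0  0  1  1  1  2  2  2  3  3  3  0  0  0  1  1  1  2  2  2  3  3  3  0  0
G(n+12) = G(n) holds for n = 0,…,8 (a full window of length max(S) = 9), so the sequence is purely periodic with period 12.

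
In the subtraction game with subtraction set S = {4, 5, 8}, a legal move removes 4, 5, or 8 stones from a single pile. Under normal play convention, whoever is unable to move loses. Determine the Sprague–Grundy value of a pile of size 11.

2

G(0) = 0
G(1) = mex{} = 0
G(2) = mex{} = 0
G(3) = mex{} = 0
G(4) = mex{0} = 1
G(5) = mex{0,0} = 1
G(6) = mex{0,0} = 1
G(7) = mex{0,0} = 1
G(8) = mex{1,0,0} = 2
G(9) = mex{1,1,0} = 2
G(10) = mex{1,1,0} = 2
G(11) = mex{1,1,0} = 2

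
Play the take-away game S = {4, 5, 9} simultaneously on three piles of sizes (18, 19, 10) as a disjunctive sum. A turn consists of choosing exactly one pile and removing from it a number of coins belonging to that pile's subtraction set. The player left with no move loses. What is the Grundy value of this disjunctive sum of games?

All piles use S = {4, 5, 9}:
n :  0  1  2  3  4  5  6  7  8  9 10 11 12 13 14 15 16 17 18 19
G :  0  0  0  0  1  1  1  1  2  2  2  2  3  0  0  0  0  1  1  1
Pile A: G(18) = 1.
Pile B: G(19) = 1.
Pile C: G(10) = 2.
Combined Grundy value = 1 ⊕ 1 ⊕ 2 = 2.

2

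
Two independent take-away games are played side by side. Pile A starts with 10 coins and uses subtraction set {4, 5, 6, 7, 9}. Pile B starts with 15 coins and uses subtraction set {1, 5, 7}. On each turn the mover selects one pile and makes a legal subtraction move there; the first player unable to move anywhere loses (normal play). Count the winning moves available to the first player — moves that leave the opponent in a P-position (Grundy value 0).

Pile A, S = {4, 5, 6, 7, 9}:
G(0) = 0
G(1) = mex{} = 0
G(2) = mex{} = 0
G(3) = mex{} = 0
G(4) = mex{0} = 1
G(5) = mex{0,0} = 1
G(6) = mex{0,0,0} = 1
G(7) = mex{0,0,0,0} = 1
G(8) = mex{1,0,0,0} = 2
G(9) = mex{1,1,0,0,0} = 2
G(10) = mex{1,1,1,0,0} = 2
G_A(10) = 2.
Pile B, S = {1, 5, 7}:
n :  0  1  2  3  4  5  6  7  8  9 10 11 12 13 14 15
G :  0  1  0  1  0  1  0  1  0  1  0  1  0  1  0  1
G_B(15) = 1.
Combined Grundy value = 2 ⊕ 1 = 3.
A winning move leaves total XOR = 0, i.e. changes one component's Grundy value g to g ⊕ X where X is the current total.
Pile A: need g' = 2⊕3 = 1. Options: 10−4→G=1, 10−5→G=1, 10−6→G=1, 10−7→G=0, 10−9→G=0. Hits: 3.
Pile B: need g' = 1⊕3 = 2. Options: 15−1→G=0, 15−5→G=0, 15−7→G=0. Hits: 0.

3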